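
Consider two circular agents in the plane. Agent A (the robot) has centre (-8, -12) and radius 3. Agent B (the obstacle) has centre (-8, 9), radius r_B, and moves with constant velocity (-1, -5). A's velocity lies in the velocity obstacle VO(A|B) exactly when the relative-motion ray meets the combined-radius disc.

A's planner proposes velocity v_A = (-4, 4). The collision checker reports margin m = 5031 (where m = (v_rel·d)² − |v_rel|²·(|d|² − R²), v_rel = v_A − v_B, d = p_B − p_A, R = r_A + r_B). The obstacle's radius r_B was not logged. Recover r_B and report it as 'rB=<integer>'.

m = 5031
d = (0, 21);  v_rel = (-3, 9),  |v_rel|² = 90
v_rel×d = (-3)·(21) − (9)·(0) = -63
since m = R²·90 − (-63)²:  R² = (3969 + 5031) / 90 = 100
R = √100 = 10  ⇒  r_B = 10 − 3 = 7

rB=7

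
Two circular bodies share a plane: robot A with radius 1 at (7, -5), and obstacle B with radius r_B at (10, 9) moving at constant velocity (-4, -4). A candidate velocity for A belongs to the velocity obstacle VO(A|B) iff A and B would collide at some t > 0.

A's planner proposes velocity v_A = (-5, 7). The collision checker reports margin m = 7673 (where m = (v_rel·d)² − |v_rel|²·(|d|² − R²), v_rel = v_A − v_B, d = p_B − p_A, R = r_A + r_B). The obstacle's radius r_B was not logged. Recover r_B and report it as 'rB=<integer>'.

m = 7673
d = (3, 14);  v_rel = (-1, 11),  |v_rel|² = 122
v_rel×d = (-1)·(14) − (11)·(3) = -47
since m = R²·122 − (-47)²:  R² = (2209 + 7673) / 122 = 81
R = √81 = 9  ⇒  r_B = 9 − 1 = 8

rB=8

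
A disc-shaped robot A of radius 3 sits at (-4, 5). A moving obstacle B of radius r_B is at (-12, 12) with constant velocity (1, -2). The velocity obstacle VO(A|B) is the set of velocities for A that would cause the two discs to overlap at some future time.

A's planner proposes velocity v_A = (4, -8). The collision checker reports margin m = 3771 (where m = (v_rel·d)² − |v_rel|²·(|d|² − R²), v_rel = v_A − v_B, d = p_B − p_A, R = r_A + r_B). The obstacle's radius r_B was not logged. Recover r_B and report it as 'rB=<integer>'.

m = 3771
d = (-8, 7);  v_rel = (3, -6),  |v_rel|² = 45
v_rel×d = (3)·(7) − (-6)·(-8) = -27
since m = R²·45 − (-27)²:  R² = (729 + 3771) / 45 = 100
R = √100 = 10  ⇒  r_B = 10 − 3 = 7

rB=7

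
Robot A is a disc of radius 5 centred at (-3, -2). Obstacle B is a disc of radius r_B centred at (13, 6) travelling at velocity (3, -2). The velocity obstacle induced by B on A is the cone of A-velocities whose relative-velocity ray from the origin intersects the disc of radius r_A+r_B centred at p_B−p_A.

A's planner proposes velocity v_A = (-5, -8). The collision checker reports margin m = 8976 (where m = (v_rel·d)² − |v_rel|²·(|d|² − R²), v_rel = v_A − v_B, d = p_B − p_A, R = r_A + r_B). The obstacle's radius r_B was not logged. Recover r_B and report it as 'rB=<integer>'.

m = 8976
d = (16, 8);  v_rel = (-8, -6),  |v_rel|² = 100
v_rel×d = (-8)·(8) − (-6)·(16) = 32
since m = R²·100 − 32²:  R² = (1024 + 8976) / 100 = 100
R = √100 = 10  ⇒  r_B = 10 − 5 = 5

rB=5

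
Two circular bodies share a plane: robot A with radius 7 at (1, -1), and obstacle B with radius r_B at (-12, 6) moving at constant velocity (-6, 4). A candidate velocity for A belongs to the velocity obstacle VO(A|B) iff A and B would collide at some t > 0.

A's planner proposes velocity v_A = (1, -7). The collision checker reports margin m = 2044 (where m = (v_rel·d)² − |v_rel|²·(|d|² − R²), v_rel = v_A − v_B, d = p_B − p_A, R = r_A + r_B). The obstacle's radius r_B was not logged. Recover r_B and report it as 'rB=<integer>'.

m = 2044
d = (-13, 7);  v_rel = (7, -11),  |v_rel|² = 170
v_rel×d = (7)·(7) − (-11)·(-13) = -94
since m = R²·170 − (-94)²:  R² = (8836 + 2044) / 170 = 64
R = √64 = 8  ⇒  r_B = 8 − 7 = 1

rB=1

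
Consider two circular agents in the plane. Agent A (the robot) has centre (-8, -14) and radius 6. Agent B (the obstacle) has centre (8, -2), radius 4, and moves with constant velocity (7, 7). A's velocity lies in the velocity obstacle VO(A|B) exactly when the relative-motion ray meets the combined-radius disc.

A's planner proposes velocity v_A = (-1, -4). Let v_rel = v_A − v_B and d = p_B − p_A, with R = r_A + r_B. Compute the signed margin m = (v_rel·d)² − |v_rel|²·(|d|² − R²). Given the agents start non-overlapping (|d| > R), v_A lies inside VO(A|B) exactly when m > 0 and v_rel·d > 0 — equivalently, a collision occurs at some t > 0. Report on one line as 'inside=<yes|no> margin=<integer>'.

d = (16, 12),  |d|² = 400;  R = 6+4 = 10,  c = 400−10² = 300
v_rel = (-8, -11),  |v_rel|² = 185;  v_rel·d = (-8)·(16) + (-11)·(12) = -260
185·t² + 520·t + 300 = 0  ⇒  m = (-260)² − 185·300 = 12100
m = 12100 > 0,  v_rel·d = -260 < 0  ⇒  outside

inside=no margin=12100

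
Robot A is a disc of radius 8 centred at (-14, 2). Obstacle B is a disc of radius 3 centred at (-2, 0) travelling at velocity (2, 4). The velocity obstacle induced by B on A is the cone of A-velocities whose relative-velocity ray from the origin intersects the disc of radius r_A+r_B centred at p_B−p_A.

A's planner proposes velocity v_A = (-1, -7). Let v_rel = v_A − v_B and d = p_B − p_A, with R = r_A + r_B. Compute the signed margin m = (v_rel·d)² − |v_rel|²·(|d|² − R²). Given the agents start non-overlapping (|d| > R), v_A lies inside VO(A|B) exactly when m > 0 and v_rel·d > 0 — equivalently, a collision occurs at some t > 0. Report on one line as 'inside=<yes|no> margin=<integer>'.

d = (12, -2),  |d|² = 148;  R = 8+3 = 11,  c = 148−11² = 27
v_rel = (-3, -11),  |v_rel|² = 130;  v_rel·d = (-3)·(12) + (-11)·(-2) = -14
130·t² + 28·t + 27 = 0  ⇒  m = (-14)² − 130·27 = -3314
m = -3314 < 0,  v_rel·d = -14 < 0  ⇒  outside

inside=no margin=-3314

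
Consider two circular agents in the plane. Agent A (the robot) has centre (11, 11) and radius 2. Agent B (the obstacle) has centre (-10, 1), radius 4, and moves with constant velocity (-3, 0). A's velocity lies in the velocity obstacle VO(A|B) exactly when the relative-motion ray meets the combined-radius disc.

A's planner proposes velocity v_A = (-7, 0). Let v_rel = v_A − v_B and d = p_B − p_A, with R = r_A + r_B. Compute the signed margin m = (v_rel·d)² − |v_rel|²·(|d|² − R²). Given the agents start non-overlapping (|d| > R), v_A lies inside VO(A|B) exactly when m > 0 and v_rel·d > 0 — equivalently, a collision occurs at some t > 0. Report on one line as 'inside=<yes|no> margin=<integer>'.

d = (-21, -10),  |d|² = 541;  R = 2+4 = 6,  c = 541−6² = 505
v_rel = (-4, 0),  |v_rel|² = 16;  v_rel·d = (-4)·(-21) + (0)·(-10) = 84
16·t² − 168·t + 505 = 0  ⇒  m = 84² − 16·505 = -1024
m = -1024 < 0,  v_rel·d = 84 > 0  ⇒  outside

inside=no margin=-1024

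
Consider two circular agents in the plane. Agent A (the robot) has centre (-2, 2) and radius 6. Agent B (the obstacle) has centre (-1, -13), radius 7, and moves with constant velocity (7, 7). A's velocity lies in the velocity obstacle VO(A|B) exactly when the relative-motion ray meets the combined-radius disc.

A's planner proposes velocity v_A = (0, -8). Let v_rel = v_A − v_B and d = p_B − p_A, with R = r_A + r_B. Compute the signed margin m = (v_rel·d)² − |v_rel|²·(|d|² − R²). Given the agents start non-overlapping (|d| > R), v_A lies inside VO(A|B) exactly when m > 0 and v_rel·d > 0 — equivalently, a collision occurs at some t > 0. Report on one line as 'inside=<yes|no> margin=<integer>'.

d = (1, -15),  |d|² = 226;  R = 6+7 = 13,  c = 226−13² = 57
v_rel = (-7, -15),  |v_rel|² = 274;  v_rel·d = (-7)·(1) + (-15)·(-15) = 218
274·t² − 436·t + 57 = 0  ⇒  m = 218² − 274·57 = 31906
m = 31906 > 0,  v_rel·d = 218 > 0  ⇒  inside

inside=yes margin=31906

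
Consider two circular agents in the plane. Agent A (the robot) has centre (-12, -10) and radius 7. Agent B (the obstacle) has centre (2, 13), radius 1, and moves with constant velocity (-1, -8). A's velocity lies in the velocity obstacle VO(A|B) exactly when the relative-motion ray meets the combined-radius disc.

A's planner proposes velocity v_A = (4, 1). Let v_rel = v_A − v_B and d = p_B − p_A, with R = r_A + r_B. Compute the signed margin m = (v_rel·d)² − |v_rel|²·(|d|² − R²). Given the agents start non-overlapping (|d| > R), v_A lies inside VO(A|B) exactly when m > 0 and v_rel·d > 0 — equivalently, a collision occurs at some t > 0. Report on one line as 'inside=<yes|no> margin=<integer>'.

d = (14, 23),  |d|² = 725;  R = 7+1 = 8,  c = 725−8² = 661
v_rel = (5, 9),  |v_rel|² = 106;  v_rel·d = (5)·(14) + (9)·(23) = 277
106·t² − 554·t + 661 = 0  ⇒  m = 277² − 106·661 = 6663
m = 6663 > 0,  v_rel·d = 277 > 0  ⇒  inside

inside=yes margin=6663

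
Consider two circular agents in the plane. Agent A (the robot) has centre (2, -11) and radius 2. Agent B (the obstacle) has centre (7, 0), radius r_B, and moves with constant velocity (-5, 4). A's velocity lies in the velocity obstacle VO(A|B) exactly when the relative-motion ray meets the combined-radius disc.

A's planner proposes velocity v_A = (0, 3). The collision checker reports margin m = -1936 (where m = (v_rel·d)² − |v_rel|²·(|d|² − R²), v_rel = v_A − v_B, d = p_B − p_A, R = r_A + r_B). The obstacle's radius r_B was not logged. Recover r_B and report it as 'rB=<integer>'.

m = -1936
d = (5, 11);  v_rel = (5, -1),  |v_rel|² = 26
v_rel×d = (5)·(11) − (-1)·(5) = 60
since m = R²·26 − 60²:  R² = (3600 + -1936) / 26 = 64
R = √64 = 8  ⇒  r_B = 8 − 2 = 6

rB=6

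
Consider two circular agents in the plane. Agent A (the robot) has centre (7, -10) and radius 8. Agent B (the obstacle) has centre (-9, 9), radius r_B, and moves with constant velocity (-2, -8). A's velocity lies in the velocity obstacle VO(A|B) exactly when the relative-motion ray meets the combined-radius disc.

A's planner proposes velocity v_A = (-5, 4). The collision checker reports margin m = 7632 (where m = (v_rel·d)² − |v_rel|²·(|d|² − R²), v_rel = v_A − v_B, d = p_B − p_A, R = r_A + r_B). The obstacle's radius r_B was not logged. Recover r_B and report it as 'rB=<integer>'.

m = 7632
d = (-16, 19);  v_rel = (-3, 12),  |v_rel|² = 153
v_rel×d = (-3)·(19) − (12)·(-16) = 135
since m = R²·153 − 135²:  R² = (18225 + 7632) / 153 = 169
R = √169 = 13  ⇒  r_B = 13 − 8 = 5

rB=5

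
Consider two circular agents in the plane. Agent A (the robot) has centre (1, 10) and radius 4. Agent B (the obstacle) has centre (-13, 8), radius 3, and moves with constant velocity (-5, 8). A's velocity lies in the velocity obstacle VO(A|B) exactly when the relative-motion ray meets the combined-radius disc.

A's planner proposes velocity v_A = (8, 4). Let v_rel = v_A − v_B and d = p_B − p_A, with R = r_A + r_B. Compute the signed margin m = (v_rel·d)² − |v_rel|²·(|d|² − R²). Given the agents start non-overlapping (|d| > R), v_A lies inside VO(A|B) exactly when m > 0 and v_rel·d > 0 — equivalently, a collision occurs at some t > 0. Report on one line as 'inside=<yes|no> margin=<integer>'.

d = (-14, -2),  |d|² = 200;  R = 4+3 = 7,  c = 200−7² = 151
v_rel = (13, -4),  |v_rel|² = 185;  v_rel·d = (13)·(-14) + (-4)·(-2) = -174
185·t² + 348·t + 151 = 0  ⇒  m = (-174)² − 185·151 = 2341
m = 2341 > 0,  v_rel·d = -174 < 0  ⇒  outside

inside=no margin=2341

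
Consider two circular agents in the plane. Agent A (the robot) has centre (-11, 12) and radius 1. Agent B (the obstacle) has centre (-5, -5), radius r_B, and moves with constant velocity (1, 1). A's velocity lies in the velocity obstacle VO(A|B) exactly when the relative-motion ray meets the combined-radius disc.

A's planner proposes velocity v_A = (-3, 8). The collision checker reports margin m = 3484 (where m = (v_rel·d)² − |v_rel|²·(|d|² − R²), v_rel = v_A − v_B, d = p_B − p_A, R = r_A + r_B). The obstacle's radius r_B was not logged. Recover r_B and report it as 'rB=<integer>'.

m = 3484
d = (6, -17);  v_rel = (-4, 7),  |v_rel|² = 65
v_rel×d = (-4)·(-17) − (7)·(6) = 26
since m = R²·65 − 26²:  R² = (676 + 3484) / 65 = 64
R = √64 = 8  ⇒  r_B = 8 − 1 = 7

rB=7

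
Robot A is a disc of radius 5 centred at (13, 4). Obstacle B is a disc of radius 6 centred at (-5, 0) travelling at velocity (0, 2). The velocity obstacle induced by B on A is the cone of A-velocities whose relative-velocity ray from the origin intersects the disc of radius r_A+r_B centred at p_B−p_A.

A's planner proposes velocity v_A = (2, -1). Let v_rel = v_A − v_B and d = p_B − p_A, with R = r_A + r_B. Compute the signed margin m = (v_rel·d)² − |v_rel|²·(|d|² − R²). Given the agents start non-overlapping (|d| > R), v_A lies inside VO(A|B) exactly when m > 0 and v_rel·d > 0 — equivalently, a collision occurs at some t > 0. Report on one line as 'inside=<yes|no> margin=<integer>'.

d = (-18, -4),  |d|² = 340;  R = 5+6 = 11,  c = 340−11² = 219
v_rel = (2, -3),  |v_rel|² = 13;  v_rel·d = (2)·(-18) + (-3)·(-4) = -24
13·t² + 48·t + 219 = 0  ⇒  m = (-24)² − 13·219 = -2271
m = -2271 < 0,  v_rel·d = -24 < 0  ⇒  outside

inside=no margin=-2271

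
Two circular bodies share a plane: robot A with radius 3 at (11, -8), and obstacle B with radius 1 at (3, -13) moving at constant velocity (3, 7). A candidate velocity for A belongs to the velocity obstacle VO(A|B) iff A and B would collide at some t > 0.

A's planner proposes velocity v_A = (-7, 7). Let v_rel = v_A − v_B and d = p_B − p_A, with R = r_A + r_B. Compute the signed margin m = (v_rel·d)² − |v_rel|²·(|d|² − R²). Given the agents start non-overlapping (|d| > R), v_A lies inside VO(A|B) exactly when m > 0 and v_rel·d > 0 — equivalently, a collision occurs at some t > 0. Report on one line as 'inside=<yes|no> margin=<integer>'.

d = (-8, -5),  |d|² = 89;  R = 3+1 = 4,  c = 89−4² = 73
v_rel = (-10, 0),  |v_rel|² = 100;  v_rel·d = (-10)·(-8) + (0)·(-5) = 80
100·t² − 160·t + 73 = 0  ⇒  m = 80² − 100·73 = -900
m = -900 < 0,  v_rel·d = 80 > 0  ⇒  outside

inside=no margin=-900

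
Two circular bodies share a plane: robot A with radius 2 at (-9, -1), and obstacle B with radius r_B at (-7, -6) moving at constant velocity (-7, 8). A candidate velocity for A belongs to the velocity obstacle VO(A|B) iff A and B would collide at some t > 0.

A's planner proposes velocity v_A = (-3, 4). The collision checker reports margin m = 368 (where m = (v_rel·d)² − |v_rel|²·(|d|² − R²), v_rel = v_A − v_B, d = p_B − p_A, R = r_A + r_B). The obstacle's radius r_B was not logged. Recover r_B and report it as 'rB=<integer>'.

m = 368
d = (2, -5);  v_rel = (4, -4),  |v_rel|² = 32
v_rel×d = (4)·(-5) − (-4)·(2) = -12
since m = R²·32 − (-12)²:  R² = (144 + 368) / 32 = 16
R = √16 = 4  ⇒  r_B = 4 − 2 = 2

rB=2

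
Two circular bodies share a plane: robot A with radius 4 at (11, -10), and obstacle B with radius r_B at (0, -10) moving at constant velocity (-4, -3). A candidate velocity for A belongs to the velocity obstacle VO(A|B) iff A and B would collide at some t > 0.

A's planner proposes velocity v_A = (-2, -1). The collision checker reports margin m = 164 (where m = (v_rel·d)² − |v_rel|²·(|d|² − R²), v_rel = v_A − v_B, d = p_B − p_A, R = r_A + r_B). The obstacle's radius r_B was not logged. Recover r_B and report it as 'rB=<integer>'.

m = 164
d = (-11, 0);  v_rel = (2, 2),  |v_rel|² = 8
v_rel×d = (2)·(0) − (2)·(-11) = 22
since m = R²·8 − 22²:  R² = (484 + 164) / 8 = 81
R = √81 = 9  ⇒  r_B = 9 − 4 = 5

rB=5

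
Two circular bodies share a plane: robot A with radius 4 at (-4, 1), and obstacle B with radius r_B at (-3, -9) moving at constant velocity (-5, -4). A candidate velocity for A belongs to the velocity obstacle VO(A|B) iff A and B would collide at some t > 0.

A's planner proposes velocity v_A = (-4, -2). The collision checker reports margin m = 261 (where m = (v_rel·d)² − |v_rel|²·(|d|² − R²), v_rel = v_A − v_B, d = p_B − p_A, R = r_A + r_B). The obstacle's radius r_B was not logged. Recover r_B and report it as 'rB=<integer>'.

m = 261
d = (1, -10);  v_rel = (1, 2),  |v_rel|² = 5
v_rel×d = (1)·(-10) − (2)·(1) = -12
since m = R²·5 − (-12)²:  R² = (144 + 261) / 5 = 81
R = √81 = 9  ⇒  r_B = 9 − 4 = 5

rB=5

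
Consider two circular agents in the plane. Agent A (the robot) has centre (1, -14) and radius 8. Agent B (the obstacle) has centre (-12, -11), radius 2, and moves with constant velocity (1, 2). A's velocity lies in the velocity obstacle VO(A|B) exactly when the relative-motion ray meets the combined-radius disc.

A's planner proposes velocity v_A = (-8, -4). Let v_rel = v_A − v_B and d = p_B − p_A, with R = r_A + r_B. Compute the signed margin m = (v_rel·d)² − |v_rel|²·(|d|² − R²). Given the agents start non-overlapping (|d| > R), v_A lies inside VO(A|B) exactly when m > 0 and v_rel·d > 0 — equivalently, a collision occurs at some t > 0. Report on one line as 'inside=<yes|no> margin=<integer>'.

d = (-13, 3),  |d|² = 178;  R = 8+2 = 10,  c = 178−10² = 78
v_rel = (-9, -6),  |v_rel|² = 117;  v_rel·d = (-9)·(-13) + (-6)·(3) = 99
117·t² − 198·t + 78 = 0  ⇒  m = 99² − 117·78 = 675
m = 675 > 0,  v_rel·d = 99 > 0  ⇒  inside

inside=yes margin=675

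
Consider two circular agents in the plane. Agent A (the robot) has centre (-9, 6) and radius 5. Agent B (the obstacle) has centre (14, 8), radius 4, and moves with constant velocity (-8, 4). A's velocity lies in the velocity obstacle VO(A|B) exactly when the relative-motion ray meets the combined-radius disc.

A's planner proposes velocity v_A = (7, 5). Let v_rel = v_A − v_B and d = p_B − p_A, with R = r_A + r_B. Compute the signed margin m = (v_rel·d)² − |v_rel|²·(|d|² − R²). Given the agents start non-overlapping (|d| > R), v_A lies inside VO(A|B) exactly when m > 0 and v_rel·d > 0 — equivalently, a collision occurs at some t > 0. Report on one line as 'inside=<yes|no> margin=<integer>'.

d = (23, 2),  |d|² = 533;  R = 5+4 = 9,  c = 533−9² = 452
v_rel = (15, 1),  |v_rel|² = 226;  v_rel·d = (15)·(23) + (1)·(2) = 347
226·t² − 694·t + 452 = 0  ⇒  m = 347² − 226·452 = 18257
m = 18257 > 0,  v_rel·d = 347 > 0  ⇒  inside

inside=yes margin=18257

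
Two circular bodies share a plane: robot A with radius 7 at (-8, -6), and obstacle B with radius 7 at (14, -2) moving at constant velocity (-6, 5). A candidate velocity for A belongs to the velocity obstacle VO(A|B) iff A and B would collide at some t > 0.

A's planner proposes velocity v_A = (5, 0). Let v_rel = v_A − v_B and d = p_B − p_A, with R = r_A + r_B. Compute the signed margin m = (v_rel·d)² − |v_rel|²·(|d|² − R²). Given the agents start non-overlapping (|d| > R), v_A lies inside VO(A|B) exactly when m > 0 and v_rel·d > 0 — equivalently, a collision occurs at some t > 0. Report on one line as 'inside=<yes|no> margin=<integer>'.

d = (22, 4),  |d|² = 500;  R = 7+7 = 14,  c = 500−14² = 304
v_rel = (11, -5),  |v_rel|² = 146;  v_rel·d = (11)·(22) + (-5)·(4) = 222
146·t² − 444·t + 304 = 0  ⇒  m = 222² − 146·304 = 4900
m = 4900 > 0,  v_rel·d = 222 > 0  ⇒  inside

inside=yes margin=4900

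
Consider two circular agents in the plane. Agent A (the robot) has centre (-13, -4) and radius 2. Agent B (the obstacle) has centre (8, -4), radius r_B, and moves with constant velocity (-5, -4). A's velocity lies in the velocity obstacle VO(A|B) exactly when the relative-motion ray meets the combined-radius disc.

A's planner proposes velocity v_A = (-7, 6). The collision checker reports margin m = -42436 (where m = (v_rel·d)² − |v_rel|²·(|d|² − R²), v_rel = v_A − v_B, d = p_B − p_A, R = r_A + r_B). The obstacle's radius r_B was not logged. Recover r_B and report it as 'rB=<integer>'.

m = -42436
d = (21, 0);  v_rel = (-2, 10),  |v_rel|² = 104
v_rel×d = (-2)·(0) − (10)·(21) = -210
since m = R²·104 − (-210)²:  R² = (44100 + -42436) / 104 = 16
R = √16 = 4  ⇒  r_B = 4 − 2 = 2

rB=2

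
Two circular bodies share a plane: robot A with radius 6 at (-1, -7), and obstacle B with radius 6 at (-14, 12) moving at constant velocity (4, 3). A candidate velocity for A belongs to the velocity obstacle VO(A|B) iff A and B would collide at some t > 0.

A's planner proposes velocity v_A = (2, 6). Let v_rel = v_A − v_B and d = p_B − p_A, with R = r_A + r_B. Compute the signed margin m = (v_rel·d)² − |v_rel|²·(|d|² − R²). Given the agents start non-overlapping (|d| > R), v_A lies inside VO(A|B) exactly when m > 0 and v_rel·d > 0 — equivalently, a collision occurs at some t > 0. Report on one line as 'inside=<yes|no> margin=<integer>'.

d = (-13, 19),  |d|² = 530;  R = 6+6 = 12,  c = 530−12² = 386
v_rel = (-2, 3),  |v_rel|² = 13;  v_rel·d = (-2)·(-13) + (3)·(19) = 83
13·t² − 166·t + 386 = 0  ⇒  m = 83² − 13·386 = 1871
m = 1871 > 0,  v_rel·d = 83 > 0  ⇒  inside

inside=yes margin=1871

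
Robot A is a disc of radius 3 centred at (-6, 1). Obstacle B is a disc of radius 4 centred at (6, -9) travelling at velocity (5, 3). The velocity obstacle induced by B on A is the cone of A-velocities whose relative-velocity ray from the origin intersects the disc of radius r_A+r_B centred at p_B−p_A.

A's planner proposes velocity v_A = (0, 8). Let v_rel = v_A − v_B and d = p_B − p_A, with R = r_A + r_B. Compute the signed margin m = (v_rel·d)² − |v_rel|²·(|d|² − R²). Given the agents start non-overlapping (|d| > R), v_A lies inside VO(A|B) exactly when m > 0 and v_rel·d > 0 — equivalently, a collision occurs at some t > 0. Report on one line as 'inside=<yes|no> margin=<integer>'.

d = (12, -10),  |d|² = 244;  R = 3+4 = 7,  c = 244−7² = 195
v_rel = (-5, 5),  |v_rel|² = 50;  v_rel·d = (-5)·(12) + (5)·(-10) = -110
50·t² + 220·t + 195 = 0  ⇒  m = (-110)² − 50·195 = 2350
m = 2350 > 0,  v_rel·d = -110 < 0  ⇒  outside

inside=no margin=2350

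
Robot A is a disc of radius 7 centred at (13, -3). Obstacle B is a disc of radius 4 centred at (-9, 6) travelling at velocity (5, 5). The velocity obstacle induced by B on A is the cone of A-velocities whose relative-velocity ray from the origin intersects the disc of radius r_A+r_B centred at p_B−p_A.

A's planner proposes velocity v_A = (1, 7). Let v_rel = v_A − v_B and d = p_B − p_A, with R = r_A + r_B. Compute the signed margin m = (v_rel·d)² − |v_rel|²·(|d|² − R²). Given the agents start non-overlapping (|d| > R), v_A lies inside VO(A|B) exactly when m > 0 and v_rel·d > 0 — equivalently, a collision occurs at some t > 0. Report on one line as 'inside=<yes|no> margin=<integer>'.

d = (-22, 9),  |d|² = 565;  R = 7+4 = 11,  c = 565−11² = 444
v_rel = (-4, 2),  |v_rel|² = 20;  v_rel·d = (-4)·(-22) + (2)·(9) = 106
20·t² − 212·t + 444 = 0  ⇒  m = 106² − 20·444 = 2356
m = 2356 > 0,  v_rel·d = 106 > 0  ⇒  inside

inside=yes margin=2356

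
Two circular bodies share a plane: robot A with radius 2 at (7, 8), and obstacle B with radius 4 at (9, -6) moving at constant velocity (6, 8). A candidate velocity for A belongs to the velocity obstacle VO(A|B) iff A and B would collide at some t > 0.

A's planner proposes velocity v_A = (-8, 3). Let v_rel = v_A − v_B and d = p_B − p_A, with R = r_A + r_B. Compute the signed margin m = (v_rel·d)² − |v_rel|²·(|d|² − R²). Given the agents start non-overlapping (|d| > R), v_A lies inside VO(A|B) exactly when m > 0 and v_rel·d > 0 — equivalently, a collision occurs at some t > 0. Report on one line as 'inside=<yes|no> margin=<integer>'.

d = (2, -14),  |d|² = 200;  R = 2+4 = 6,  c = 200−6² = 164
v_rel = (-14, -5),  |v_rel|² = 221;  v_rel·d = (-14)·(2) + (-5)·(-14) = 42
221·t² − 84·t + 164 = 0  ⇒  m = 42² − 221·164 = -34480
m = -34480 < 0,  v_rel·d = 42 > 0  ⇒  outside

inside=no margin=-34480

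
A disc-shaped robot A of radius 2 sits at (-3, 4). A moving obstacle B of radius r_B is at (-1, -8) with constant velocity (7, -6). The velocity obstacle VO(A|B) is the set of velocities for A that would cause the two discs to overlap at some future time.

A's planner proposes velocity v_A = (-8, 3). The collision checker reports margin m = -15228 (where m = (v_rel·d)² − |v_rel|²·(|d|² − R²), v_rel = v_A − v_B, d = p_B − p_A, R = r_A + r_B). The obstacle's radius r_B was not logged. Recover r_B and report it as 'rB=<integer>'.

m = -15228
d = (2, -12);  v_rel = (-15, 9),  |v_rel|² = 306
v_rel×d = (-15)·(-12) − (9)·(2) = 162
since m = R²·306 − 162²:  R² = (26244 + -15228) / 306 = 36
R = √36 = 6  ⇒  r_B = 6 − 2 = 4

rB=4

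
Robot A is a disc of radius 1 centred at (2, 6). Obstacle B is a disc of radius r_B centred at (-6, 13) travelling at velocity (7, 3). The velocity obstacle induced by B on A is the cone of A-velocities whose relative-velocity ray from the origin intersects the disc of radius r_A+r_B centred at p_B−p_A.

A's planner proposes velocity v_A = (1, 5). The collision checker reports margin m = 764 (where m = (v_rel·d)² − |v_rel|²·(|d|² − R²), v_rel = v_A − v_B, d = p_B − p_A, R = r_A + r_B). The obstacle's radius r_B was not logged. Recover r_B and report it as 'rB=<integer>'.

m = 764
d = (-8, 7);  v_rel = (-6, 2),  |v_rel|² = 40
v_rel×d = (-6)·(7) − (2)·(-8) = -26
since m = R²·40 − (-26)²:  R² = (676 + 764) / 40 = 36
R = √36 = 6  ⇒  r_B = 6 − 1 = 5

rB=5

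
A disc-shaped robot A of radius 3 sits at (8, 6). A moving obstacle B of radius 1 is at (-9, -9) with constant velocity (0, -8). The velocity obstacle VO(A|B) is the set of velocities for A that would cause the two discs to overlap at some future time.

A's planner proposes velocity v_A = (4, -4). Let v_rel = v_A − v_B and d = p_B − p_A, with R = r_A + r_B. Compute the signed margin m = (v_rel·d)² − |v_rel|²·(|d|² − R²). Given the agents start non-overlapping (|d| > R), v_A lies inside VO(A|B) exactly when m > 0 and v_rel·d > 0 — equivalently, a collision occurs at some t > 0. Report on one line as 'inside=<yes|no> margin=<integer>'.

d = (-17, -15),  |d|² = 514;  R = 3+1 = 4,  c = 514−4² = 498
v_rel = (4, 4),  |v_rel|² = 32;  v_rel·d = (4)·(-17) + (4)·(-15) = -128
32·t² + 256·t + 498 = 0  ⇒  m = (-128)² − 32·498 = 448
m = 448 > 0,  v_rel·d = -128 < 0  ⇒  outside

inside=no margin=448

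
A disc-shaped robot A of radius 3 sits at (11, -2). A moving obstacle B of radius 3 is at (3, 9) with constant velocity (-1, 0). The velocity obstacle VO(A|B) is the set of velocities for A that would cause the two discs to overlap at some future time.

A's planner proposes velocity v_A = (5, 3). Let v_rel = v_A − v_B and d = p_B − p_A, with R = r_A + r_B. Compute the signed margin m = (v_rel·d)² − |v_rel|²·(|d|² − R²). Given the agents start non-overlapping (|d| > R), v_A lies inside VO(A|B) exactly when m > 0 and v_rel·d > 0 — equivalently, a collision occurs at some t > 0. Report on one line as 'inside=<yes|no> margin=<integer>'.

d = (-8, 11),  |d|² = 185;  R = 3+3 = 6,  c = 185−6² = 149
v_rel = (6, 3),  |v_rel|² = 45;  v_rel·d = (6)·(-8) + (3)·(11) = -15
45·t² + 30·t + 149 = 0  ⇒  m = (-15)² − 45·149 = -6480
m = -6480 < 0,  v_rel·d = -15 < 0  ⇒  outside

inside=no margin=-6480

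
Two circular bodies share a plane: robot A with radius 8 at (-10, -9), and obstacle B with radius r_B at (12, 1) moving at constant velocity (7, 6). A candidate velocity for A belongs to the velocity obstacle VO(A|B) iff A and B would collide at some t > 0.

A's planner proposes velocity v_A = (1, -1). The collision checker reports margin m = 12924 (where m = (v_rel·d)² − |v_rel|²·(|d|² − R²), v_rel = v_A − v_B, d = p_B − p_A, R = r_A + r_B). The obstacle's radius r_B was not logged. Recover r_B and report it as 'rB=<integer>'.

m = 12924
d = (22, 10);  v_rel = (-6, -7),  |v_rel|² = 85
v_rel×d = (-6)·(10) − (-7)·(22) = 94
since m = R²·85 − 94²:  R² = (8836 + 12924) / 85 = 256
R = √256 = 16  ⇒  r_B = 16 − 8 = 8

rB=8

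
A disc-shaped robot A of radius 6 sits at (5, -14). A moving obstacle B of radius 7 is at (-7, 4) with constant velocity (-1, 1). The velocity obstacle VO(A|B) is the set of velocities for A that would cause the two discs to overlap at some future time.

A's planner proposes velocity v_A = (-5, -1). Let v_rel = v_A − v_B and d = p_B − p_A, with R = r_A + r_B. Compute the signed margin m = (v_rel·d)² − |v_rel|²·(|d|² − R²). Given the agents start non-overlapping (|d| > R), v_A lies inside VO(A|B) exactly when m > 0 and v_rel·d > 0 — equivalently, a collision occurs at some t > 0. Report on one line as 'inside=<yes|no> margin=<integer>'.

d = (-12, 18),  |d|² = 468;  R = 6+7 = 13,  c = 468−13² = 299
v_rel = (-4, -2),  |v_rel|² = 20;  v_rel·d = (-4)·(-12) + (-2)·(18) = 12
20·t² − 24·t + 299 = 0  ⇒  m = 12² − 20·299 = -5836
m = -5836 < 0,  v_rel·d = 12 > 0  ⇒  outside

inside=no margin=-5836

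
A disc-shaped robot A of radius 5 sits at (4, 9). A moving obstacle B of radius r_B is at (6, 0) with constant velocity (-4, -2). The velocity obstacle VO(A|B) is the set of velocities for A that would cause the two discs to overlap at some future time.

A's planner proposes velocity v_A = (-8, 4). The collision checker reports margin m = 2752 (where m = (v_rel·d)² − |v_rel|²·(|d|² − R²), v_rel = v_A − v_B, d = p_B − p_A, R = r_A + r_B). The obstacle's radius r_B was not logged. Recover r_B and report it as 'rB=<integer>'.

m = 2752
d = (2, -9);  v_rel = (-4, 6),  |v_rel|² = 52
v_rel×d = (-4)·(-9) − (6)·(2) = 24
since m = R²·52 − 24²:  R² = (576 + 2752) / 52 = 64
R = √64 = 8  ⇒  r_B = 8 − 5 = 3

rB=3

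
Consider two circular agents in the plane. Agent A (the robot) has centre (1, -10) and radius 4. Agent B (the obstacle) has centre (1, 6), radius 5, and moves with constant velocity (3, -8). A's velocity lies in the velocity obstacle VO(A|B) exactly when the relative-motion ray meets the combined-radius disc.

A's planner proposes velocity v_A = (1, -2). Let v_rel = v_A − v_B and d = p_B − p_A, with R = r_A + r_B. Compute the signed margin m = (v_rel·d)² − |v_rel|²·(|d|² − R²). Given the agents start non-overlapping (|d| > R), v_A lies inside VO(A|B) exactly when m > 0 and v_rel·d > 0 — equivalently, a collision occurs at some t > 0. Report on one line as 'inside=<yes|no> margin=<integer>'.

d = (0, 16),  |d|² = 256;  R = 4+5 = 9,  c = 256−9² = 175
v_rel = (-2, 6),  |v_rel|² = 40;  v_rel·d = (-2)·(0) + (6)·(16) = 96
40·t² − 192·t + 175 = 0  ⇒  m = 96² − 40·175 = 2216
m = 2216 > 0,  v_rel·d = 96 > 0  ⇒  inside

inside=yes margin=2216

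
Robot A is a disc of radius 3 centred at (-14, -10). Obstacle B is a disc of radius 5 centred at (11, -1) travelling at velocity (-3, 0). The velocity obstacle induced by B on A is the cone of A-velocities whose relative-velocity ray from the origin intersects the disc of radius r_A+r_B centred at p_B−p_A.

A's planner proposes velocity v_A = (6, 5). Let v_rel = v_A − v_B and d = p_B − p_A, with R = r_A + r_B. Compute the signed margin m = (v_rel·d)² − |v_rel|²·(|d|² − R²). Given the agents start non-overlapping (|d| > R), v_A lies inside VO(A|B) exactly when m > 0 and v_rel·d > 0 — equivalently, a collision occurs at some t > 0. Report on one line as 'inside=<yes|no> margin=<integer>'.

d = (25, 9),  |d|² = 706;  R = 3+5 = 8,  c = 706−8² = 642
v_rel = (9, 5),  |v_rel|² = 106;  v_rel·d = (9)·(25) + (5)·(9) = 270
106·t² − 540·t + 642 = 0  ⇒  m = 270² − 106·642 = 4848
m = 4848 > 0,  v_rel·d = 270 > 0  ⇒  inside

inside=yes margin=4848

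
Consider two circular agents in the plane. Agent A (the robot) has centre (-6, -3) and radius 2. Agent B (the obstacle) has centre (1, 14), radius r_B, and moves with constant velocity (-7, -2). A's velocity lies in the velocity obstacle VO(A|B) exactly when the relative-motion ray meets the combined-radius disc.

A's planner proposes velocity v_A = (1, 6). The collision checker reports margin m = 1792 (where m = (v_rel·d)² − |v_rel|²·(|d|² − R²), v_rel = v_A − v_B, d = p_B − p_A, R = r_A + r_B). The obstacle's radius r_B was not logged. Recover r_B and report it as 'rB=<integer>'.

m = 1792
d = (7, 17);  v_rel = (8, 8),  |v_rel|² = 128
v_rel×d = (8)·(17) − (8)·(7) = 80
since m = R²·128 − 80²:  R² = (6400 + 1792) / 128 = 64
R = √64 = 8  ⇒  r_B = 8 − 2 = 6

rB=6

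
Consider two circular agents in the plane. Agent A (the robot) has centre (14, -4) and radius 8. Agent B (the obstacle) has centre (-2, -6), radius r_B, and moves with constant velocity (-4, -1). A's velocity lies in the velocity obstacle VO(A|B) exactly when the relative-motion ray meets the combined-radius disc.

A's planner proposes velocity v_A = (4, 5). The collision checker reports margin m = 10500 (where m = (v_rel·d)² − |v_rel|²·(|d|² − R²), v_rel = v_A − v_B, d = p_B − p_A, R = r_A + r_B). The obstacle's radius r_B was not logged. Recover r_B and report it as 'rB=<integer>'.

m = 10500
d = (-16, -2);  v_rel = (8, 6),  |v_rel|² = 100
v_rel×d = (8)·(-2) − (6)·(-16) = 80
since m = R²·100 − 80²:  R² = (6400 + 10500) / 100 = 169
R = √169 = 13  ⇒  r_B = 13 − 8 = 5

rB=5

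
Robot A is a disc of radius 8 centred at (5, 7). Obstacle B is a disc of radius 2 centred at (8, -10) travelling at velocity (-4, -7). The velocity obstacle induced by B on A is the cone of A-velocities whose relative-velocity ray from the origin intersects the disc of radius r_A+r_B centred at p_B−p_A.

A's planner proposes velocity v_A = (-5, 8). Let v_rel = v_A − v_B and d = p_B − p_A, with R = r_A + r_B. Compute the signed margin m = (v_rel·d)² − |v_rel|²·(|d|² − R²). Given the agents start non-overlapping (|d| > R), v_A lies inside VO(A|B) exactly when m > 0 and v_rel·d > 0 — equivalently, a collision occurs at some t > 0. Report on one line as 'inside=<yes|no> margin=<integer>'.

d = (3, -17),  |d|² = 298;  R = 8+2 = 10,  c = 298−10² = 198
v_rel = (-1, 15),  |v_rel|² = 226;  v_rel·d = (-1)·(3) + (15)·(-17) = -258
226·t² + 516·t + 198 = 0  ⇒  m = (-258)² − 226·198 = 21816
m = 21816 > 0,  v_rel·d = -258 < 0  ⇒  outside

inside=no margin=21816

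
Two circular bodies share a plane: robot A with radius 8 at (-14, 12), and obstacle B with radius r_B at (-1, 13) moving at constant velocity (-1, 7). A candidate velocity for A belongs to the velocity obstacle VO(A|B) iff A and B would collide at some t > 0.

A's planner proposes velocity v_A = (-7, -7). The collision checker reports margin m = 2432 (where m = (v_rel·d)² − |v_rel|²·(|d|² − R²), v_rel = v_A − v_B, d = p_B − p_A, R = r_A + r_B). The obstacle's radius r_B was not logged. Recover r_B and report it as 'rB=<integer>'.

m = 2432
d = (13, 1);  v_rel = (-6, -14),  |v_rel|² = 232
v_rel×d = (-6)·(1) − (-14)·(13) = 176
since m = R²·232 − 176²:  R² = (30976 + 2432) / 232 = 144
R = √144 = 12  ⇒  r_B = 12 − 8 = 4

rB=4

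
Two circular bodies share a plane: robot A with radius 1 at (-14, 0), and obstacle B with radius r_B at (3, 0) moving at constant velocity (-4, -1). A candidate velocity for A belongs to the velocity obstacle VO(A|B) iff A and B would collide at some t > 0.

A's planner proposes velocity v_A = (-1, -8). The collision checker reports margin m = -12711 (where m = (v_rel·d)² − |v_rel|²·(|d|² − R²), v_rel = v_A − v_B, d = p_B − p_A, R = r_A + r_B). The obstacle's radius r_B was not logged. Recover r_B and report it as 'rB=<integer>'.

m = -12711
d = (17, 0);  v_rel = (3, -7),  |v_rel|² = 58
v_rel×d = (3)·(0) − (-7)·(17) = 119
since m = R²·58 − 119²:  R² = (14161 + -12711) / 58 = 25
R = √25 = 5  ⇒  r_B = 5 − 1 = 4

rB=4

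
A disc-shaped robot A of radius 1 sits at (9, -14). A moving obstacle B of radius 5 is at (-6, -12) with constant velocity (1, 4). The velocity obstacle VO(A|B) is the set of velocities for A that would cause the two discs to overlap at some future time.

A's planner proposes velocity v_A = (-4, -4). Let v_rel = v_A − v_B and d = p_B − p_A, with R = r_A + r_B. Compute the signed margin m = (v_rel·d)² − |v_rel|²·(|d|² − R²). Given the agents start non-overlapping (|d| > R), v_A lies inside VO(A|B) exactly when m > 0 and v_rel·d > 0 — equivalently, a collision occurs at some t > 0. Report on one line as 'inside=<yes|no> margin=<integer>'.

d = (-15, 2),  |d|² = 229;  R = 1+5 = 6,  c = 229−6² = 193
v_rel = (-5, -8),  |v_rel|² = 89;  v_rel·d = (-5)·(-15) + (-8)·(2) = 59
89·t² − 118·t + 193 = 0  ⇒  m = 59² − 89·193 = -13696
m = -13696 < 0,  v_rel·d = 59 > 0  ⇒  outside

inside=no margin=-13696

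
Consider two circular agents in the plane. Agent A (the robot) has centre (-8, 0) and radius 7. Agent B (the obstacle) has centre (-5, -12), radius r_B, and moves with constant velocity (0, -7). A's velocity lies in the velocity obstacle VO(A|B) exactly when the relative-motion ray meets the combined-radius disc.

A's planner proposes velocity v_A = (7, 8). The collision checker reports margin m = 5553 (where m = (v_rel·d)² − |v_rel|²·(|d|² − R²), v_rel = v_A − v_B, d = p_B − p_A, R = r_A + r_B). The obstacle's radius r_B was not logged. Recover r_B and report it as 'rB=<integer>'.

m = 5553
d = (3, -12);  v_rel = (7, 15),  |v_rel|² = 274
v_rel×d = (7)·(-12) − (15)·(3) = -129
since m = R²·274 − (-129)²:  R² = (16641 + 5553) / 274 = 81
R = √81 = 9  ⇒  r_B = 9 − 7 = 2

rB=2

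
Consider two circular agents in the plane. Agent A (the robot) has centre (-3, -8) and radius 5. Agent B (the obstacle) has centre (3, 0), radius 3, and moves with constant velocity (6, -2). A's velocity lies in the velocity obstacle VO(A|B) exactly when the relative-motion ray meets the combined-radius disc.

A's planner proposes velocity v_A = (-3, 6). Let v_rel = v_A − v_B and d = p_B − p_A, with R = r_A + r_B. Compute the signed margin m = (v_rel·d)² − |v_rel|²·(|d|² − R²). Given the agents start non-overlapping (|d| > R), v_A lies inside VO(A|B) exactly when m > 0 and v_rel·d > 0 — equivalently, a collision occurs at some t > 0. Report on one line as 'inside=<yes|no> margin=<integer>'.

d = (6, 8),  |d|² = 100;  R = 5+3 = 8,  c = 100−8² = 36
v_rel = (-9, 8),  |v_rel|² = 145;  v_rel·d = (-9)·(6) + (8)·(8) = 10
145·t² − 20·t + 36 = 0  ⇒  m = 10² − 145·36 = -5120
m = -5120 < 0,  v_rel·d = 10 > 0  ⇒  outside

inside=no margin=-5120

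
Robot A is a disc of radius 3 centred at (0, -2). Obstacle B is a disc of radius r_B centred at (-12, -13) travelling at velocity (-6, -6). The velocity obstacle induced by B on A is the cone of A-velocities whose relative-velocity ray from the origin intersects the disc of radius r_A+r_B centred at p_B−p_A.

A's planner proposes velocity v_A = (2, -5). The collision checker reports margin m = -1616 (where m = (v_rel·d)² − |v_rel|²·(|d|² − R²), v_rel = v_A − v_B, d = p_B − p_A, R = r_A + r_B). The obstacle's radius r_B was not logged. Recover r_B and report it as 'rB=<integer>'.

m = -1616
d = (-12, -11);  v_rel = (8, 1),  |v_rel|² = 65
v_rel×d = (8)·(-11) − (1)·(-12) = -76
since m = R²·65 − (-76)²:  R² = (5776 + -1616) / 65 = 64
R = √64 = 8  ⇒  r_B = 8 − 3 = 5

rB=5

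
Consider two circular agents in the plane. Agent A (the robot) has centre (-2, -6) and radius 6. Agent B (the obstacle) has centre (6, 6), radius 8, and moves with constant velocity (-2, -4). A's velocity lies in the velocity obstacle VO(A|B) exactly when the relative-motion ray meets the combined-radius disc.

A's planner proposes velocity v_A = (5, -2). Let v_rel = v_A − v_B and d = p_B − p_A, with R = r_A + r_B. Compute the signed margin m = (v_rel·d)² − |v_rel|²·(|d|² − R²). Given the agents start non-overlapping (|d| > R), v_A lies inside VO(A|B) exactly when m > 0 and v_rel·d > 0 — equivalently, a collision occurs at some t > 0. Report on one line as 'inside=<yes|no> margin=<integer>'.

d = (8, 12),  |d|² = 208;  R = 6+8 = 14,  c = 208−14² = 12
v_rel = (7, 2),  |v_rel|² = 53;  v_rel·d = (7)·(8) + (2)·(12) = 80
53·t² − 160·t + 12 = 0  ⇒  m = 80² − 53·12 = 5764
m = 5764 > 0,  v_rel·d = 80 > 0  ⇒  inside

inside=yes margin=5764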